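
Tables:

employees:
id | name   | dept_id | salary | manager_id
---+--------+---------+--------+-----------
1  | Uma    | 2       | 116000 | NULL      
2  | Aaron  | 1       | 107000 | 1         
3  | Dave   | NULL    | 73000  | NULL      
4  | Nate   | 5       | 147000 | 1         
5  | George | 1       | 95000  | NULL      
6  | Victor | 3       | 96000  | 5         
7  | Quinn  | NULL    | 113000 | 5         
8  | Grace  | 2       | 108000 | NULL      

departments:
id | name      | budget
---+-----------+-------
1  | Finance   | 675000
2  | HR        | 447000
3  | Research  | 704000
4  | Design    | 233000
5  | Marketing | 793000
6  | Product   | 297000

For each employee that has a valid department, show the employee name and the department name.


INNER JOIN keeps only employees rows whose dept_id matches an id in departments. Walk through each employee:
  - employee 1 (Uma): dept_id=2 -> matches HR
  - employee 2 (Aaron): dept_id=1 -> matches Finance
  - employee 3 (Dave): dept_id=NULL, no match -> dropped
  - employee 4 (Nate): dept_id=5 -> matches Marketing
  - employee 5 (George): dept_id=1 -> matches Finance
  - employee 6 (Victor): dept_id=3 -> matches Research
  - employee 7 (Quinn): dept_id=NULL, no match -> dropped
  - employee 8 (Grace): dept_id=2 -> matches HR
So 2 of 8 rows are dropped.

SQL:
SELECT a.name, b.name AS department
FROM employees a
INNER JOIN departments b ON a.dept_id = b.id

Result:
name   | department
-------+-----------
Uma    | HR        
Aaron  | Finance   
Nate   | Marketing 
George | Finance   
Victor | Research  
Grace  | HR        


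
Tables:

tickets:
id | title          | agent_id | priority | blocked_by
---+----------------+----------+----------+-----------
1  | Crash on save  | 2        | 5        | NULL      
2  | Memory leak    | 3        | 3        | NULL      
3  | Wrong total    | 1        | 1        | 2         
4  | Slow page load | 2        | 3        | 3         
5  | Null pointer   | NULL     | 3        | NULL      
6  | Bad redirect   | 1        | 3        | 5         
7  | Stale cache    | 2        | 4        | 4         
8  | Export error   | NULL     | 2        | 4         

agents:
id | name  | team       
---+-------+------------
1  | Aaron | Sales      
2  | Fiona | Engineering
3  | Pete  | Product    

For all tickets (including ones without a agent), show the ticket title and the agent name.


LEFT JOIN keeps every row from tickets (the left table); where agent_id has no match in agents, the agent columns become NULL. Walk through each ticket:
  - ticket 1 (Crash on save): agent_id=2 -> matches Fiona
  - ticket 2 (Memory leak): agent_id=3 -> matches Pete
  - ticket 3 (Wrong total): agent_id=1 -> matches Aaron
  - ticket 4 (Slow page load): agent_id=2 -> matches Fiona
  - ticket 5 (Null pointer): agent_id=NULL, no match -> kept with NULL
  - ticket 6 (Bad redirect): agent_id=1 -> matches Aaron
  - ticket 7 (Stale cache): agent_id=2 -> matches Fiona
  - ticket 8 (Export error): agent_id=NULL, no match -> kept with NULL
All 8 rows appear; 2 have NULL agent.

SQL:
SELECT a.title, b.name AS agent
FROM tickets a
LEFT JOIN agents b ON a.agent_id = b.id

Result:
title          | agent
---------------+------
Crash on save  | Fiona
Memory leak    | Pete 
Wrong total    | Aaron
Slow page load | Fiona
Null pointer   | NULL 
Bad redirect   | Aaron
Stale cache    | Fiona
Export error   | NULL 


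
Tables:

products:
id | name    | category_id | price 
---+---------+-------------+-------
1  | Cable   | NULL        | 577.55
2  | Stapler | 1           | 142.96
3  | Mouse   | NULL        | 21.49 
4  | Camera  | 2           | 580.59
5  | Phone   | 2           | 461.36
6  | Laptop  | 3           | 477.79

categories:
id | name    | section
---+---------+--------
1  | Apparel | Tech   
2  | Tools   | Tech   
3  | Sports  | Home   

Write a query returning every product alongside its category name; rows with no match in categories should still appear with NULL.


LEFT JOIN keeps every row from products (the left table); where category_id has no match in categories, the category columns become NULL. Walk through each product:
  - product 1 (Cable): category_id=NULL, no match -> kept with NULL
  - product 2 (Stapler): category_id=1 -> matches Apparel
  - product 3 (Mouse): category_id=NULL, no match -> kept with NULL
  - product 4 (Camera): category_id=2 -> matches Tools
  - product 5 (Phone): category_id=2 -> matches Tools
  - product 6 (Laptop): category_id=3 -> matches Sports
All 6 rows appear; 2 have NULL category.

SQL:
SELECT a.name, b.name AS category
FROM products a
LEFT JOIN categories b ON a.category_id = b.id

Result:
name    | category
--------+---------
Cable   | NULL    
Stapler | Apparel 
Mouse   | NULL    
Camera  | Tools   
Phone   | Tools   
Laptop  | Sports  


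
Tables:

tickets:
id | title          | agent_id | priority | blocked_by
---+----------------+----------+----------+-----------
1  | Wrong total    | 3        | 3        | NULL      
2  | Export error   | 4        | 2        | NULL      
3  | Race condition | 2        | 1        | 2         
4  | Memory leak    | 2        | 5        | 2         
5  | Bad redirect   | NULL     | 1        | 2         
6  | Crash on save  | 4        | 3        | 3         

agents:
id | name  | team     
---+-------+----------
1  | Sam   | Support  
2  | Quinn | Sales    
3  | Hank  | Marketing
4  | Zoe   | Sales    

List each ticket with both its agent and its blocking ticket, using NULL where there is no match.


Two LEFT JOINs from the same base table tickets: one to agents via agent_id, one to tickets itself via blocked_by. Both are LEFT so every ticket is preserved.
Match against agents:
  - ticket 1 (Wrong total): agent_id=3 -> matches Hank
  - ticket 2 (Export error): agent_id=4 -> matches Zoe
  - ticket 3 (Race condition): agent_id=2 -> matches Quinn
  - ticket 4 (Memory leak): agent_id=2 -> matches Quinn
  - ticket 5 (Bad redirect): agent_id=NULL, no match -> kept with NULL
  - ticket 6 (Crash on save): agent_id=4 -> matches Zoe
Match against tickets (self):
  - ticket 1 (Wrong total): blocked_by=NULL -> NULL
  - ticket 2 (Export error): blocked_by=NULL -> NULL
  - ticket 3 (Race condition): blocked_by=2 -> Export error
  - ticket 4 (Memory leak): blocked_by=2 -> Export error
  - ticket 5 (Bad redirect): blocked_by=2 -> Export error
  - ticket 6 (Crash on save): blocked_by=3 -> Race condition

SQL:
SELECT a.title, b.name AS agent, c.title AS blocked_by
FROM tickets a
LEFT JOIN agents b ON a.agent_id = b.id
LEFT JOIN tickets c ON a.blocked_by = c.id

Result:
title          | agent | blocked_by    
---------------+-------+---------------
Wrong total    | Hank  | NULL          
Export error   | Zoe   | NULL          
Race condition | Quinn | Export error  
Memory leak    | Quinn | Export error  
Bad redirect   | NULL  | Export error  
Crash on save  | Zoe   | Race condition


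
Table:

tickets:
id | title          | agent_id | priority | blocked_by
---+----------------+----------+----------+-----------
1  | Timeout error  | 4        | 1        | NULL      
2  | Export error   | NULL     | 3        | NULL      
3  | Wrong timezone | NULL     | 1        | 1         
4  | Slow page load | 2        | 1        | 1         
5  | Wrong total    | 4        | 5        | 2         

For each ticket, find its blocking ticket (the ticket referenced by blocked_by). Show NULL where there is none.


This is a self-join: tickets is joined to a second copy of itself, matching each row's blocked_by to another row's id. Use LEFT JOIN so rows with blocked_by=NULL are kept.
  - ticket 1 (Timeout error): blocked_by=NULL -> NULL
  - ticket 2 (Export error): blocked_by=NULL -> NULL
  - ticket 3 (Wrong timezone): blocked_by=1 -> Timeout error
  - ticket 4 (Slow page load): blocked_by=1 -> Timeout error
  - ticket 5 (Wrong total): blocked_by=2 -> Export error

SQL:
SELECT a.title AS item, b.title AS blocked_by
FROM tickets a
LEFT JOIN tickets b ON a.blocked_by = b.id

Result:
item           | blocked_by   
---------------+--------------
Timeout error  | NULL         
Export error   | NULL         
Wrong timezone | Timeout error
Slow page load | Timeout error
Wrong total    | Export error 


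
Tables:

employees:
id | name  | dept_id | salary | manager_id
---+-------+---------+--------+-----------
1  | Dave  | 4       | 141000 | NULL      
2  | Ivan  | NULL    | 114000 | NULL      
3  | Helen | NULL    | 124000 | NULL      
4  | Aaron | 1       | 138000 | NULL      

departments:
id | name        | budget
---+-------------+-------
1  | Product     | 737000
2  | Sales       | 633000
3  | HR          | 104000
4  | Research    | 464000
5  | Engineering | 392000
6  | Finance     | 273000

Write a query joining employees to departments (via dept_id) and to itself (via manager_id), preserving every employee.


Two LEFT JOINs from the same base table employees: one to departments via dept_id, one to employees itself via manager_id. Both are LEFT so every employee is preserved.
Match against departments:
  - employee 1 (Dave): dept_id=4 -> matches Research
  - employee 2 (Ivan): dept_id=NULL, no match -> kept with NULL
  - employee 3 (Helen): dept_id=NULL, no match -> kept with NULL
  - employee 4 (Aaron): dept_id=1 -> matches Product
Match against employees (self):
  - employee 1 (Dave): manager_id=NULL -> NULL
  - employee 2 (Ivan): manager_id=NULL -> NULL
  - employee 3 (Helen): manager_id=NULL -> NULL
  - employee 4 (Aaron): manager_id=NULL -> NULL

SQL:
SELECT a.name, b.name AS department, c.name AS manager
FROM employees a
LEFT JOIN departments b ON a.dept_id = b.id
LEFT JOIN employees c ON a.manager_id = c.id

Result:
name  | department | manager
------+------------+--------
Dave  | Research   | NULL   
Ivan  | NULL       | NULL   
Helen | NULL       | NULL   
Aaron | Product    | NULL   


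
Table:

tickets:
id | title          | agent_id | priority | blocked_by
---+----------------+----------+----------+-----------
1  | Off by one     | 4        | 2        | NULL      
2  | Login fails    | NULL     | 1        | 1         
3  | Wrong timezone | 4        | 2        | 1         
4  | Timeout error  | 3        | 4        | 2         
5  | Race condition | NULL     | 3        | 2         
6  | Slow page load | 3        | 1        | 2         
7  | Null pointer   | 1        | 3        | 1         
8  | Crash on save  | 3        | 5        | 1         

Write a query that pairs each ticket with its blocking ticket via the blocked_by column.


This is a self-join: tickets is joined to a second copy of itself, matching each row's blocked_by to another row's id. Use LEFT JOIN so rows with blocked_by=NULL are kept.
  - ticket 1 (Off by one): blocked_by=NULL -> NULL
  - ticket 2 (Login fails): blocked_by=1 -> Off by one
  - ticket 3 (Wrong timezone): blocked_by=1 -> Off by one
  - ticket 4 (Timeout error): blocked_by=2 -> Login fails
  - ticket 5 (Race condition): blocked_by=2 -> Login fails
  - ticket 6 (Slow page load): blocked_by=2 -> Login fails
  - ticket 7 (Null pointer): blocked_by=1 -> Off by one
  - ticket 8 (Crash on save): blocked_by=1 -> Off by one

SQL:
SELECT a.title AS item, b.title AS blocked_by
FROM tickets a
LEFT JOIN tickets b ON a.blocked_by = b.id

Result:
item           | blocked_by 
---------------+------------
Off by one     | NULL       
Login fails    | Off by one 
Wrong timezone | Off by one 
Timeout error  | Login fails
Race condition | Login fails
Slow page load | Login fails
Null pointer   | Off by one 
Crash on save  | Off by one 


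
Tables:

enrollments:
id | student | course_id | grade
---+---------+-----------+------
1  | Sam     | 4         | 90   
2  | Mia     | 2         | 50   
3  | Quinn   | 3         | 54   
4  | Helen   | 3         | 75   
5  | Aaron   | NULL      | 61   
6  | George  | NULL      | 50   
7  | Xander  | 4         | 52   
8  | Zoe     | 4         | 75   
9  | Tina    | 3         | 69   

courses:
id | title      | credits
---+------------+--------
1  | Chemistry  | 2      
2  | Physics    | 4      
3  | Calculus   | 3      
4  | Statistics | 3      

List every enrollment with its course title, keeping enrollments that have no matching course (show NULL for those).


LEFT JOIN keeps every row from enrollments (the left table); where course_id has no match in courses, the course columns become NULL. Walk through each enrollment:
  - enrollment 1 (Sam): course_id=4 -> matches Statistics
  - enrollment 2 (Mia): course_id=2 -> matches Physics
  - enrollment 3 (Quinn): course_id=3 -> matches Calculus
  - enrollment 4 (Helen): course_id=3 -> matches Calculus
  - enrollment 5 (Aaron): course_id=NULL, no match -> kept with NULL
  - enrollment 6 (George): course_id=NULL, no match -> kept with NULL
  - enrollment 7 (Xander): course_id=4 -> matches Statistics
  - enrollment 8 (Zoe): course_id=4 -> matches Statistics
  - enrollment 9 (Tina): course_id=3 -> matches Calculus
All 9 rows appear; 2 have NULL course.

SQL:
SELECT a.student, b.title AS course
FROM enrollments a
LEFT JOIN courses b ON a.course_id = b.id

Result:
student | course    
--------+-----------
Sam     | Statistics
Mia     | Physics   
Quinn   | Calculus  
Helen   | Calculus  
Aaron   | NULL      
George  | NULL      
Xander  | Statistics
Zoe     | Statistics
Tina    | Calculus  


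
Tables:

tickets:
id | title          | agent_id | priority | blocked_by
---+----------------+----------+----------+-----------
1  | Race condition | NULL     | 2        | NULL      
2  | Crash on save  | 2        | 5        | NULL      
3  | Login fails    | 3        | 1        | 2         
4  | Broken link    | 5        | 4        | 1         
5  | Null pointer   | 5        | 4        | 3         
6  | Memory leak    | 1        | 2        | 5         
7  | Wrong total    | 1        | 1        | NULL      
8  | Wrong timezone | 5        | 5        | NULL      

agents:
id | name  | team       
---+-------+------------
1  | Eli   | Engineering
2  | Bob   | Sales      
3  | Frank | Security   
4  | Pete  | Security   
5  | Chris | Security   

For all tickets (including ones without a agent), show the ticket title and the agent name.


LEFT JOIN keeps every row from tickets (the left table); where agent_id has no match in agents, the agent columns become NULL. Walk through each ticket:
  - ticket 1 (Race condition): agent_id=NULL, no match -> kept with NULL
  - ticket 2 (Crash on save): agent_id=2 -> matches Bob
  - ticket 3 (Login fails): agent_id=3 -> matches Frank
  - ticket 4 (Broken link): agent_id=5 -> matches Chris
  - ticket 5 (Null pointer): agent_id=5 -> matches Chris
  - ticket 6 (Memory leak): agent_id=1 -> matches Eli
  - ticket 7 (Wrong total): agent_id=1 -> matches Eli
  - ticket 8 (Wrong timezone): agent_id=5 -> matches Chris
All 8 rows appear; 1 has NULL agent.

SQL:
SELECT a.title, b.name AS agent
FROM tickets a
LEFT JOIN agents b ON a.agent_id = b.id

Result:
title          | agent
---------------+------
Race condition | NULL 
Crash on save  | Bob  
Login fails    | Frank
Broken link    | Chris
Null pointer   | Chris
Memory leak    | Eli  
Wrong total    | Eli  
Wrong timezone | Chris


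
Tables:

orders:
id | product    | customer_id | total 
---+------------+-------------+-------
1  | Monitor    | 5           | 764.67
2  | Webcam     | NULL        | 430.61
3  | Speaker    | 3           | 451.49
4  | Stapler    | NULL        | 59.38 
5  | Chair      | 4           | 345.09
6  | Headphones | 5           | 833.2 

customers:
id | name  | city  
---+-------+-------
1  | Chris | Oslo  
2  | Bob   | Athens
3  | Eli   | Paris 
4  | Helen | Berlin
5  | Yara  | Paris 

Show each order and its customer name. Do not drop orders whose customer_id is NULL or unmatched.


LEFT JOIN keeps every row from orders (the left table); where customer_id has no match in customers, the customer columns become NULL. Walk through each order:
  - order 1 (Monitor): customer_id=5 -> matches Yara
  - order 2 (Webcam): customer_id=NULL, no match -> kept with NULL
  - order 3 (Speaker): customer_id=3 -> matches Eli
  - order 4 (Stapler): customer_id=NULL, no match -> kept with NULL
  - order 5 (Chair): customer_id=4 -> matches Helen
  - order 6 (Headphones): customer_id=5 -> matches Yara
All 6 rows appear; 2 have NULL customer.

SQL:
SELECT a.product, b.name AS customer
FROM orders a
LEFT JOIN customers b ON a.customer_id = b.id

Result:
product    | customer
-----------+---------
Monitor    | Yara    
Webcam     | NULL    
Speaker    | Eli     
Stapler    | NULL    
Chair      | Helen   
Headphones | Yara    


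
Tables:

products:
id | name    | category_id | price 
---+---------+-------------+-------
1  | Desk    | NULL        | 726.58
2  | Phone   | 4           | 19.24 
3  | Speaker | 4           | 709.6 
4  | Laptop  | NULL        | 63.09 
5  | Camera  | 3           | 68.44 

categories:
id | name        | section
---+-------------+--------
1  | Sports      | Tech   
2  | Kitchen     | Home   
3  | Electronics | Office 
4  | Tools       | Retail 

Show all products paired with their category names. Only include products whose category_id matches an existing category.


INNER JOIN keeps only products rows whose category_id matches an id in categories. Walk through each product:
  - product 1 (Desk): category_id=NULL, no match -> dropped
  - product 2 (Phone): category_id=4 -> matches Tools
  - product 3 (Speaker): category_id=4 -> matches Tools
  - product 4 (Laptop): category_id=NULL, no match -> dropped
  - product 5 (Camera): category_id=3 -> matches Electronics
So 2 of 5 rows are dropped.

SQL:
SELECT a.name, b.name AS category
FROM products a
INNER JOIN categories b ON a.category_id = b.id

Result:
name    | category   
--------+------------
Phone   | Tools      
Speaker | Tools      
Camera  | Electronics


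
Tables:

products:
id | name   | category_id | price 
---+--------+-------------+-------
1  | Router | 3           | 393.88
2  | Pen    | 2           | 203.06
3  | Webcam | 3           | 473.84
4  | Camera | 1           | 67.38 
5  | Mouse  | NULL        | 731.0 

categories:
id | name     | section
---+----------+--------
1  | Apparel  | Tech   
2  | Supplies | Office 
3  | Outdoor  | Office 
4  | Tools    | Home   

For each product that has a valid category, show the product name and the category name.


INNER JOIN keeps only products rows whose category_id matches an id in categories. Walk through each product:
  - product 1 (Router): category_id=3 -> matches Outdoor
  - product 2 (Pen): category_id=2 -> matches Supplies
  - product 3 (Webcam): category_id=3 -> matches Outdoor
  - product 4 (Camera): category_id=1 -> matches Apparel
  - product 5 (Mouse): category_id=NULL, no match -> dropped
So 1 of 5 rows is dropped.

SQL:
SELECT a.name, b.name AS category
FROM products a
INNER JOIN categories b ON a.category_id = b.id

Result:
name   | category
-------+---------
Router | Outdoor 
Pen    | Supplies
Webcam | Outdoor 
Camera | Apparel 


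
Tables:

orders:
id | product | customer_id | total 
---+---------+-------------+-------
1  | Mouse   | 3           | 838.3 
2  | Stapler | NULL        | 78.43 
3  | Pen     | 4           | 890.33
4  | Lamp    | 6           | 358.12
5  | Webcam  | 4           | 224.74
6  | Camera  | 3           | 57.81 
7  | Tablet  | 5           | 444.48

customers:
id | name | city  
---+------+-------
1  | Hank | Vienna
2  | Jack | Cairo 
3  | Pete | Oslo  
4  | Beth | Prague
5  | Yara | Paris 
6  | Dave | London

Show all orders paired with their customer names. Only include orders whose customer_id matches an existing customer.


INNER JOIN keeps only orders rows whose customer_id matches an id in customers. Walk through each order:
  - order 1 (Mouse): customer_id=3 -> matches Pete
  - order 2 (Stapler): customer_id=NULL, no match -> dropped
  - order 3 (Pen): customer_id=4 -> matches Beth
  - order 4 (Lamp): customer_id=6 -> matches Dave
  - order 5 (Webcam): customer_id=4 -> matches Beth
  - order 6 (Camera): customer_id=3 -> matches Pete
  - order 7 (Tablet): customer_id=5 -> matches Yara
So 1 of 7 rows is dropped.

SQL:
SELECT a.product, b.name AS customer
FROM orders a
INNER JOIN customers b ON a.customer_id = b.id

Result:
product | customer
--------+---------
Mouse   | Pete    
Pen     | Beth    
Lamp    | Dave    
Webcam  | Beth    
Camera  | Pete    
Tablet  | Yara    


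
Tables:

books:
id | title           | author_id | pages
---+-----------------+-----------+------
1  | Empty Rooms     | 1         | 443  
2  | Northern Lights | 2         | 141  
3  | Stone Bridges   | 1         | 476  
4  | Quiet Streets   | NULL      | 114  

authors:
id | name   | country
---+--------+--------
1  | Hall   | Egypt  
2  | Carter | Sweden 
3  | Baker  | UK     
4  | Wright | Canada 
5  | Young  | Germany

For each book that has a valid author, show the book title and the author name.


INNER JOIN keeps only books rows whose author_id matches an id in authors. Walk through each book:
  - book 1 (Empty Rooms): author_id=1 -> matches Hall
  - book 2 (Northern Lights): author_id=2 -> matches Carter
  - book 3 (Stone Bridges): author_id=1 -> matches Hall
  - book 4 (Quiet Streets): author_id=NULL, no match -> dropped
So 1 of 4 rows is dropped.

SQL:
SELECT a.title, b.name AS author
FROM books a
INNER JOIN authors b ON a.author_id = b.id

Result:
title           | author
----------------+-------
Empty Rooms     | Hall  
Northern Lights | Carter
Stone Bridges   | Hall  


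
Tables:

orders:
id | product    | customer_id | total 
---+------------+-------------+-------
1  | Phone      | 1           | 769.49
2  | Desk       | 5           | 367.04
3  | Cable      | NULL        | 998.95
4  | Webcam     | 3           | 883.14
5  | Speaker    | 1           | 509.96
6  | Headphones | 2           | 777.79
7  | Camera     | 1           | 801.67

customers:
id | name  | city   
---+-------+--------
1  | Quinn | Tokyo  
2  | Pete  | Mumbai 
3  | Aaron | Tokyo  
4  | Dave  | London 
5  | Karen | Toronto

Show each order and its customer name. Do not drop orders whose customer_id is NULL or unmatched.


LEFT JOIN keeps every row from orders (the left table); where customer_id has no match in customers, the customer columns become NULL. Walk through each order:
  - order 1 (Phone): customer_id=1 -> matches Quinn
  - order 2 (Desk): customer_id=5 -> matches Karen
  - order 3 (Cable): customer_id=NULL, no match -> kept with NULL
  - order 4 (Webcam): customer_id=3 -> matches Aaron
  - order 5 (Speaker): customer_id=1 -> matches Quinn
  - order 6 (Headphones): customer_id=2 -> matches Pete
  - order 7 (Camera): customer_id=1 -> matches Quinn
All 7 rows appear; 1 has NULL customer.

SQL:
SELECT a.product, b.name AS customer
FROM orders a
LEFT JOIN customers b ON a.customer_id = b.id

Result:
product    | customer
-----------+---------
Phone      | Quinn   
Desk       | Karen   
Cable      | NULL    
Webcam     | Aaron   
Speaker    | Quinn   
Headphones | Pete    
Camera     | Quinn   


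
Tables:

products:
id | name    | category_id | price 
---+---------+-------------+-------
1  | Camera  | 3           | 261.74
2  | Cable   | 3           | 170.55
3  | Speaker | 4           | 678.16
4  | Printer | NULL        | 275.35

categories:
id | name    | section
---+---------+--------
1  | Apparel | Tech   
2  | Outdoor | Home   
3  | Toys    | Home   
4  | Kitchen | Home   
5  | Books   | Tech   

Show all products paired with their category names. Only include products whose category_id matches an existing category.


INNER JOIN keeps only products rows whose category_id matches an id in categories. Walk through each product:
  - product 1 (Camera): category_id=3 -> matches Toys
  - product 2 (Cable): category_id=3 -> matches Toys
  - product 3 (Speaker): category_id=4 -> matches Kitchen
  - product 4 (Printer): category_id=NULL, no match -> dropped
So 1 of 4 rows is dropped.

SQL:
SELECT a.name, b.name AS category
FROM products a
INNER JOIN categories b ON a.category_id = b.id

Result:
name    | category
--------+---------
Camera  | Toys    
Cable   | Toys    
Speaker | Kitchen 


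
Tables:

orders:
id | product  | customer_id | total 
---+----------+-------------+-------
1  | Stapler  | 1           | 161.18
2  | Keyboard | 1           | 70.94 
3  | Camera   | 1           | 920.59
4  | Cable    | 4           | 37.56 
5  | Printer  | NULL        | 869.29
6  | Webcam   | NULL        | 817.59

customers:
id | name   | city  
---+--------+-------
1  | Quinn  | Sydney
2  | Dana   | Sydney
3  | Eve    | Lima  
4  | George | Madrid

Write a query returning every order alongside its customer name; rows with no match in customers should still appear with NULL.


LEFT JOIN keeps every row from orders (the left table); where customer_id has no match in customers, the customer columns become NULL. Walk through each order:
  - order 1 (Stapler): customer_id=1 -> matches Quinn
  - order 2 (Keyboard): customer_id=1 -> matches Quinn
  - order 3 (Camera): customer_id=1 -> matches Quinn
  - order 4 (Cable): customer_id=4 -> matches George
  - order 5 (Printer): customer_id=NULL, no match -> kept with NULL
  - order 6 (Webcam): customer_id=NULL, no match -> kept with NULL
All 6 rows appear; 2 have NULL customer.

SQL:
SELECT a.product, b.name AS customer
FROM orders a
LEFT JOIN customers b ON a.customer_id = b.id

Result:
product  | customer
---------+---------
Stapler  | Quinn   
Keyboard | Quinn   
Camera   | Quinn   
Cable    | George  
Printer  | NULL    
Webcam   | NULL    


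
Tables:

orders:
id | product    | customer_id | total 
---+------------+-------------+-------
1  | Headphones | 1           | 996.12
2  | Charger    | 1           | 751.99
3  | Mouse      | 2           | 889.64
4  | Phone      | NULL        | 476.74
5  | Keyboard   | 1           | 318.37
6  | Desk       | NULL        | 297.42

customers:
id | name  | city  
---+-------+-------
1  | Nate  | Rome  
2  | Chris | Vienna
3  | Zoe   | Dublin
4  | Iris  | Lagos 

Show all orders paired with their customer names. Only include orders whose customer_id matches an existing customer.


INNER JOIN keeps only orders rows whose customer_id matches an id in customers. Walk through each order:
  - order 1 (Headphones): customer_id=1 -> matches Nate
  - order 2 (Charger): customer_id=1 -> matches Nate
  - order 3 (Mouse): customer_id=2 -> matches Chris
  - order 4 (Phone): customer_id=NULL, no match -> dropped
  - order 5 (Keyboard): customer_id=1 -> matches Nate
  - order 6 (Desk): customer_id=NULL, no match -> dropped
So 2 of 6 rows are dropped.

SQL:
SELECT a.product, b.name AS customer
FROM orders a
INNER JOIN customers b ON a.customer_id = b.id

Result:
product    | customer
-----------+---------
Headphones | Nate    
Charger    | Nate    
Mouse      | Chris   
Keyboard   | Nate    


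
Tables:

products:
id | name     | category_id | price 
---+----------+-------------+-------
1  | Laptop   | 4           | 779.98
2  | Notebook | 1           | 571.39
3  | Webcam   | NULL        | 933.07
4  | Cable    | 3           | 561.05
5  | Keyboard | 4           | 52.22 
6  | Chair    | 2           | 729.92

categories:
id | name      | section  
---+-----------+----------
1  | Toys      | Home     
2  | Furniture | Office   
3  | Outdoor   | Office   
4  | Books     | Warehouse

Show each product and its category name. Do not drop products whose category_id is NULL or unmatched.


LEFT JOIN keeps every row from products (the left table); where category_id has no match in categories, the category columns become NULL. Walk through each product:
  - product 1 (Laptop): category_id=4 -> matches Books
  - product 2 (Notebook): category_id=1 -> matches Toys
  - product 3 (Webcam): category_id=NULL, no match -> kept with NULL
  - product 4 (Cable): category_id=3 -> matches Outdoor
  - product 5 (Keyboard): category_id=4 -> matches Books
  - product 6 (Chair): category_id=2 -> matches Furniture
All 6 rows appear; 1 has NULL category.

SQL:
SELECT a.name, b.name AS category
FROM products a
LEFT JOIN categories b ON a.category_id = b.id

Result:
name     | category 
---------+----------
Laptop   | Books    
Notebook | Toys     
Webcam   | NULL     
Cable    | Outdoor  
Keyboard | Books    
Chair    | Furniture


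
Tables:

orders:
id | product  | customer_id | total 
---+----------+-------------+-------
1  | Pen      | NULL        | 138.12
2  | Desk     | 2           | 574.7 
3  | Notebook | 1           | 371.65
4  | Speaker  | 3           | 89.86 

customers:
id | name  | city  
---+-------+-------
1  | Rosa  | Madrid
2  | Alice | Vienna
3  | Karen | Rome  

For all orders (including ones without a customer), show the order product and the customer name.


LEFT JOIN keeps every row from orders (the left table); where customer_id has no match in customers, the customer columns become NULL. Walk through each order:
  - order 1 (Pen): customer_id=NULL, no match -> kept with NULL
  - order 2 (Desk): customer_id=2 -> matches Alice
  - order 3 (Notebook): customer_id=1 -> matches Rosa
  - order 4 (Speaker): customer_id=3 -> matches Karen
All 4 rows appear; 1 has NULL customer.

SQL:
SELECT a.product, b.name AS customer
FROM orders a
LEFT JOIN customers b ON a.customer_id = b.id

Result:
product  | customer
---------+---------
Pen      | NULL    
Desk     | Alice   
Notebook | Rosa    
Speaker  | Karen   


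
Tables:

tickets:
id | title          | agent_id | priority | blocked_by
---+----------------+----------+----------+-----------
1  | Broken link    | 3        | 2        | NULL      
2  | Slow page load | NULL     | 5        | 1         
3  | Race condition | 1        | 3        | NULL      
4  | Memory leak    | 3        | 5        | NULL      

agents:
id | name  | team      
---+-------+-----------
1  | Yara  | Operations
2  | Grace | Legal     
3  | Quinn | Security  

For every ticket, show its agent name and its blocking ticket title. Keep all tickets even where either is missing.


Two LEFT JOINs from the same base table tickets: one to agents via agent_id, one to tickets itself via blocked_by. Both are LEFT so every ticket is preserved.
Match against agents:
  - ticket 1 (Broken link): agent_id=3 -> matches Quinn
  - ticket 2 (Slow page load): agent_id=NULL, no match -> kept with NULL
  - ticket 3 (Race condition): agent_id=1 -> matches Yara
  - ticket 4 (Memory leak): agent_id=3 -> matches Quinn
Match against tickets (self):
  - ticket 1 (Broken link): blocked_by=NULL -> NULL
  - ticket 2 (Slow page load): blocked_by=1 -> Broken link
  - ticket 3 (Race condition): blocked_by=NULL -> NULL
  - ticket 4 (Memory leak): blocked_by=NULL -> NULL

SQL:
SELECT a.title, b.name AS agent, c.title AS blocked_by
FROM tickets a
LEFT JOIN agents b ON a.agent_id = b.id
LEFT JOIN tickets c ON a.blocked_by = c.id

Result:
title          | agent | blocked_by 
---------------+-------+------------
Broken link    | Quinn | NULL       
Slow page load | NULL  | Broken link
Race condition | Yara  | NULL       
Memory leak    | Quinn | NULL       


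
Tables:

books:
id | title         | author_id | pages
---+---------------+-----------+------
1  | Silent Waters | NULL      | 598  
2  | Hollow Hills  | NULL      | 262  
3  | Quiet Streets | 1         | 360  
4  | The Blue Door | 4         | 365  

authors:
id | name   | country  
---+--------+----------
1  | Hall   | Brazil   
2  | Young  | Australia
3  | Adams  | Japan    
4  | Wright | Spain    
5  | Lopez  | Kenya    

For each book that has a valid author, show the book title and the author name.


INNER JOIN keeps only books rows whose author_id matches an id in authors. Walk through each book:
  - book 1 (Silent Waters): author_id=NULL, no match -> dropped
  - book 2 (Hollow Hills): author_id=NULL, no match -> dropped
  - book 3 (Quiet Streets): author_id=1 -> matches Hall
  - book 4 (The Blue Door): author_id=4 -> matches Wright
So 2 of 4 rows are dropped.

SQL:
SELECT a.title, b.name AS author
FROM books a
INNER JOIN authors b ON a.author_id = b.id

Result:
title         | author
--------------+-------
Quiet Streets | Hall  
The Blue Door | Wright


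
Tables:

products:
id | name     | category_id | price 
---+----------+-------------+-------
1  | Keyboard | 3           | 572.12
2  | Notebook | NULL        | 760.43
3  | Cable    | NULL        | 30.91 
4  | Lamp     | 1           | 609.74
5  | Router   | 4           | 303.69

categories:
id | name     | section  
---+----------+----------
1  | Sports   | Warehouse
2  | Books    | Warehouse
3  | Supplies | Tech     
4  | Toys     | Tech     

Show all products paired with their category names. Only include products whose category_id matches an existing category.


INNER JOIN keeps only products rows whose category_id matches an id in categories. Walk through each product:
  - product 1 (Keyboard): category_id=3 -> matches Supplies
  - product 2 (Notebook): category_id=NULL, no match -> dropped
  - product 3 (Cable): category_id=NULL, no match -> dropped
  - product 4 (Lamp): category_id=1 -> matches Sports
  - product 5 (Router): category_id=4 -> matches Toys
So 2 of 5 rows are dropped.

SQL:
SELECT a.name, b.name AS category
FROM products a
INNER JOIN categories b ON a.category_id = b.id

Result:
name     | category
---------+---------
Keyboard | Supplies
Lamp     | Sports  
Router   | Toys    


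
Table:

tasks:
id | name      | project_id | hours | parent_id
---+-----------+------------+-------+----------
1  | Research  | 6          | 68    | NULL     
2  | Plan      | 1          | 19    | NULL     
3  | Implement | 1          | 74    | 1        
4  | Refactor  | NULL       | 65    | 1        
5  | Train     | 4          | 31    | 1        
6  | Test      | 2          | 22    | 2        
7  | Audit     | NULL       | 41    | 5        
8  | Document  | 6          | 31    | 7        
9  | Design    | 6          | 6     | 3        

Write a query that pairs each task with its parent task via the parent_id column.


This is a self-join: tasks is joined to a second copy of itself, matching each row's parent_id to another row's id. Use LEFT JOIN so rows with parent_id=NULL are kept.
  - task 1 (Research): parent_id=NULL -> NULL
  - task 2 (Plan): parent_id=NULL -> NULL
  - task 3 (Implement): parent_id=1 -> Research
  - task 4 (Refactor): parent_id=1 -> Research
  - task 5 (Train): parent_id=1 -> Research
  - task 6 (Test): parent_id=2 -> Plan
  - task 7 (Audit): parent_id=5 -> Train
  - task 8 (Document): parent_id=7 -> Audit
  - task 9 (Design): parent_id=3 -> Implement

SQL:
SELECT a.name AS item, b.name AS parent
FROM tasks a
LEFT JOIN tasks b ON a.parent_id = b.id

Result:
item      | parent   
----------+----------
Research  | NULL     
Plan      | NULL     
Implement | Research 
Refactor  | Research 
Train     | Research 
Test      | Plan     
Audit     | Train    
Document  | Audit    
Design    | Implement


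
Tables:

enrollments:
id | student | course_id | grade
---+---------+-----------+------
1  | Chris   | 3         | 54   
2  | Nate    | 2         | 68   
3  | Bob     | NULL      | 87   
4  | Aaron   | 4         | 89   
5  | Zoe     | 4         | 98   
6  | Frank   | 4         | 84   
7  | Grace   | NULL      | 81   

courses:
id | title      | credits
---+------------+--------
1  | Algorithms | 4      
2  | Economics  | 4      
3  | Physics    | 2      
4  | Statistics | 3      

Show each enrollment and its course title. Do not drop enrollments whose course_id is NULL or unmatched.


LEFT JOIN keeps every row from enrollments (the left table); where course_id has no match in courses, the course columns become NULL. Walk through each enrollment:
  - enrollment 1 (Chris): course_id=3 -> matches Physics
  - enrollment 2 (Nate): course_id=2 -> matches Economics
  - enrollment 3 (Bob): course_id=NULL, no match -> kept with NULL
  - enrollment 4 (Aaron): course_id=4 -> matches Statistics
  - enrollment 5 (Zoe): course_id=4 -> matches Statistics
  - enrollment 6 (Frank): course_id=4 -> matches Statistics
  - enrollment 7 (Grace): course_id=NULL, no match -> kept with NULL
All 7 rows appear; 2 have NULL course.

SQL:
SELECT a.student, b.title AS course
FROM enrollments a
LEFT JOIN courses b ON a.course_id = b.id

Result:
student | course    
--------+-----------
Chris   | Physics   
Nate    | Economics 
Bob     | NULL      
Aaron   | Statistics
Zoe     | Statistics
Frank   | Statistics
Grace   | NULL      


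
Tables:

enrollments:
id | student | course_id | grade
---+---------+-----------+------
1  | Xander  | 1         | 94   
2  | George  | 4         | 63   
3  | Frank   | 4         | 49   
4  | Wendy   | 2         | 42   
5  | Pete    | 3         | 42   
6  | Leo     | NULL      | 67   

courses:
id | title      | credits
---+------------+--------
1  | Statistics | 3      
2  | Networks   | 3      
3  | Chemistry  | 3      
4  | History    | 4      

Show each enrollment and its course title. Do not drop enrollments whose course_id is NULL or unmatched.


LEFT JOIN keeps every row from enrollments (the left table); where course_id has no match in courses, the course columns become NULL. Walk through each enrollment:
  - enrollment 1 (Xander): course_id=1 -> matches Statistics
  - enrollment 2 (George): course_id=4 -> matches History
  - enrollment 3 (Frank): course_id=4 -> matches History
  - enrollment 4 (Wendy): course_id=2 -> matches Networks
  - enrollment 5 (Pete): course_id=3 -> matches Chemistry
  - enrollment 6 (Leo): course_id=NULL, no match -> kept with NULL
All 6 rows appear; 1 has NULL course.

SQL:
SELECT a.student, b.title AS course
FROM enrollments a
LEFT JOIN courses b ON a.course_id = b.id

Result:
student | course    
--------+-----------
Xander  | Statistics
George  | History   
Frank   | History   
Wendy   | Networks  
Pete    | Chemistry 
Leo     | NULL      


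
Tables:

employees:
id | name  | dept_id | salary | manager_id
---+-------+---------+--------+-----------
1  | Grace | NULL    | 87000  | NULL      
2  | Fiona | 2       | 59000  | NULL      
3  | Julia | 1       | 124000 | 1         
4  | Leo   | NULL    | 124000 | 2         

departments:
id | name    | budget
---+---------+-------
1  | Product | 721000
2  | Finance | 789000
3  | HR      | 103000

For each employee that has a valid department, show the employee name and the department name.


INNER JOIN keeps only employees rows whose dept_id matches an id in departments. Walk through each employee:
  - employee 1 (Grace): dept_id=NULL, no match -> dropped
  - employee 2 (Fiona): dept_id=2 -> matches Finance
  - employee 3 (Julia): dept_id=1 -> matches Product
  - employee 4 (Leo): dept_id=NULL, no match -> dropped
So 2 of 4 rows are dropped.

SQL:
SELECT a.name, b.name AS department
FROM employees a
INNER JOIN departments b ON a.dept_id = b.id

Result:
name  | department
------+-----------
Fiona | Finance   
Julia | Product   


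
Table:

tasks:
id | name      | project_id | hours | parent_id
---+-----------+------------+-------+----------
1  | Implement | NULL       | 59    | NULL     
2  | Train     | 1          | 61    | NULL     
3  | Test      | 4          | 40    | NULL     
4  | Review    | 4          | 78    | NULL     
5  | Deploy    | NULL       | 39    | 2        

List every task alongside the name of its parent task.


This is a self-join: tasks is joined to a second copy of itself, matching each row's parent_id to another row's id. Use LEFT JOIN so rows with parent_id=NULL are kept.
  - task 1 (Implement): parent_id=NULL -> NULL
  - task 2 (Train): parent_id=NULL -> NULL
  - task 3 (Test): parent_id=NULL -> NULL
  - task 4 (Review): parent_id=NULL -> NULL
  - task 5 (Deploy): parent_id=2 -> Train

SQL:
SELECT a.name AS item, b.name AS parent
FROM tasks a
LEFT JOIN tasks b ON a.parent_id = b.id

Result:
item      | parent
----------+-------
Implement | NULL  
Train     | NULL  
Test      | NULL  
Review    | NULL  
Deploy    | Train 


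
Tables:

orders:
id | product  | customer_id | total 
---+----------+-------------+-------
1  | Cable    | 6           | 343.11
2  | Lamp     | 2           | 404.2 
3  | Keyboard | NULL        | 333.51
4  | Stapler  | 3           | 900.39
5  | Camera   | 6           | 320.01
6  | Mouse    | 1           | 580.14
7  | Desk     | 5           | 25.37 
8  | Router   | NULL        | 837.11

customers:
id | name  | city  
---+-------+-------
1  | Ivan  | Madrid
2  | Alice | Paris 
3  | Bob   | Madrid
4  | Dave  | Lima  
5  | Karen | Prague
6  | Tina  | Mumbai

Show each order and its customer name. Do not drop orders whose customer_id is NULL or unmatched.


LEFT JOIN keeps every row from orders (the left table); where customer_id has no match in customers, the customer columns become NULL. Walk through each order:
  - order 1 (Cable): customer_id=6 -> matches Tina
  - order 2 (Lamp): customer_id=2 -> matches Alice
  - order 3 (Keyboard): customer_id=NULL, no match -> kept with NULL
  - order 4 (Stapler): customer_id=3 -> matches Bob
  - order 5 (Camera): customer_id=6 -> matches Tina
  - order 6 (Mouse): customer_id=1 -> matches Ivan
  - order 7 (Desk): customer_id=5 -> matches Karen
  - order 8 (Router): customer_id=NULL, no match -> kept with NULL
All 8 rows appear; 2 have NULL customer.

SQL:
SELECT a.product, b.name AS customer
FROM orders a
LEFT JOIN customers b ON a.customer_id = b.id

Result:
product  | customer
---------+---------
Cable    | Tina    
Lamp     | Alice   
Keyboard | NULL    
Stapler  | Bob     
Camera   | Tina    
Mouse    | Ivan    
Desk     | Karen   
Router   | NULL    
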